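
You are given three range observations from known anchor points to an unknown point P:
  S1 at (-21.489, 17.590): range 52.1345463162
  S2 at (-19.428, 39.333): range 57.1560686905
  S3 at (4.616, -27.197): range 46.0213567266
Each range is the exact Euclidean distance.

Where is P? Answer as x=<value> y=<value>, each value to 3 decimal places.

eq1: (x + 21.489)² + (y − 17.590)² = 52.1345463162²
eq2: (x + 19.428)² + (y − 39.333)² = 57.1560686905²
eq3: (x − 4.616)² + (y + 27.197)² = 46.0213567266²
eq2−eq1, eq2−eq3 (x²,y² cancel):
  -4.122·x − 43.486·y = -604.541583
  48.088·x − 133.060·y = -14.696895
det = -4.122·-133.060 − -43.486·48.088 = 2639.628088
x = (-604.541583·-133.060 − -43.486·-14.696895) / 2639.628088 = 30.231984
y = (-4.122·-14.696895 − -604.541583·48.088) / 2639.628088 = 11.036318

x=30.232 y=11.036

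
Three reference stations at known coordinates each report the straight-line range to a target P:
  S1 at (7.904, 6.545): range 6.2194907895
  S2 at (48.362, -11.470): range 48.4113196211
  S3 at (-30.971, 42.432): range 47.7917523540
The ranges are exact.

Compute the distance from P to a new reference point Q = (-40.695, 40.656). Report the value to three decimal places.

54.784

eq1: (x − 7.904)² + (y − 6.545)² = 6.2194907895²
eq2: (x − 48.362)² + (y + 11.470)² = 48.4113196211²
eq3: (x + 30.971)² + (y − 42.432)² = 47.7917523540²
eq1−eq3, eq1−eq2 (x²,y² cancel):
  -77.750·x + 71.774·y = 408.997697
  80.916·x − 36.030·y = 60.159901
det = -77.750·-36.030 − 71.774·80.916 = -3006.332484
x = (408.997697·-36.030 − 71.774·60.159901) / -3006.332484 = 6.337990
y = (-77.750·60.159901 − 408.997697·80.916) / -3006.332484 = 12.564109
|P − Q| = √((6.337990 − -40.695)² + (12.564109 − 40.656)²) = 54.783724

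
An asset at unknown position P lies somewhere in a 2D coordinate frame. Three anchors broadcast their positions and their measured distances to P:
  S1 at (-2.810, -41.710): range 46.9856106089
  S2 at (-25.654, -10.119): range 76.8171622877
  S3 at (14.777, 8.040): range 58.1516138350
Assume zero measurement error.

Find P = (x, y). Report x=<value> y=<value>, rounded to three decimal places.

x=44.174 y=-42.134

eq1: (x + 2.810)² + (y + 41.710)² = 46.9856106089²
eq2: (x + 25.654)² + (y + 10.119)² = 76.8171622877²
eq3: (x − 14.777)² + (y − 8.040)² = 58.1516138350²
eq3−eq1, eq3−eq2 (x²,y² cancel):
  -35.174·x − 99.500·y = 2638.581458
  -80.862·x − 36.318·y = -2041.745682
det = -35.174·-36.318 − -99.500·-80.862 = -6768.319668
x = (2638.581458·-36.318 − -99.500·-2041.745682) / -6768.319668 = 44.173696
y = (-35.174·-2041.745682 − 2638.581458·-80.862) / -6768.319668 = -42.134141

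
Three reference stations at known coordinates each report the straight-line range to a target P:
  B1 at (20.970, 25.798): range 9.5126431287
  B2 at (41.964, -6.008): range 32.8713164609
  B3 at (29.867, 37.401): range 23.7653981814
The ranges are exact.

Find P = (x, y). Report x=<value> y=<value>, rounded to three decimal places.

x=18.196 y=16.699

eq1: (x − 20.970)² + (y − 25.798)² = 9.5126431287²
eq2: (x − 41.964)² + (y + 6.008)² = 32.8713164609²
eq3: (x − 29.867)² + (y − 37.401)² = 23.7653981814²
eq1−eq2, eq1−eq3 (x²,y² cancel):
  41.988·x − 63.612·y = -298.237411
  17.794·x + 23.206·y = 711.291015
det = 41.988·23.206 − -63.612·17.794 = 2106.285456
x = (-298.237411·23.206 − -63.612·711.291015) / 2106.285456 = 18.195894
y = (41.988·711.291015 − -298.237411·17.794) / 2106.285456 = 16.698840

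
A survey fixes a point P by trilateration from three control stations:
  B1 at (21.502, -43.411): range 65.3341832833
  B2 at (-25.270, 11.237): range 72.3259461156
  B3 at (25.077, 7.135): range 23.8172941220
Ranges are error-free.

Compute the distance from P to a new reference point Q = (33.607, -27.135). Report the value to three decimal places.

45.894

eq1: (x − 21.502)² + (y + 43.411)² = 65.3341832833²
eq2: (x + 25.270)² + (y − 11.237)² = 72.3259461156²
eq3: (x − 25.077)² + (y − 7.135)² = 23.8172941220²
eq3−eq1, eq3−eq2 (x²,y² cancel):
  -7.150·x − 101.092·y = -2034.205235
  -100.694·x + 8.204·y = -4578.700067
det = -7.150·8.204 − -101.092·-100.694 = -10238.016448
x = (-2034.205235·8.204 − -101.092·-4578.700067) / -10238.016448 = 46.840965
y = (-7.150·-4578.700067 − -2034.205235·-100.694) / -10238.016448 = 16.809365
|P − Q| = √((46.840965 − 33.607)² + (16.809365 − -27.135)²) = 45.893845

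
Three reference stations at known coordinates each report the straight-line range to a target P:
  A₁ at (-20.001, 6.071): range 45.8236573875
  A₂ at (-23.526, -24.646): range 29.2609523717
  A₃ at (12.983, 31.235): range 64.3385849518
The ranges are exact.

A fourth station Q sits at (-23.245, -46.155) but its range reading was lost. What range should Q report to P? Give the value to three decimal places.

31.026

eq1: (x + 20.001)² + (y − 6.071)² = 45.8236573875²
eq2: (x + 23.526)² + (y + 24.646)² = 29.2609523717²
eq3: (x − 12.983)² + (y − 31.235)² = 64.3385849518²
eq2−eq3, eq2−eq1 (x²,y² cancel):
  73.018·x + 111.762·y = -3299.964658
  7.050·x + 61.434·y = -1967.605193
det = 73.018·61.434 − 111.762·7.050 = 3697.865712
x = (-3299.964658·61.434 − 111.762·-1967.605193) / 3697.865712 = 4.644155
y = (73.018·-1967.605193 − -3299.964658·7.050) / 3697.865712 = -32.560903
|P − Q| = √((4.644155 − -23.245)² + (-32.560903 − -46.155)²) = 31.025868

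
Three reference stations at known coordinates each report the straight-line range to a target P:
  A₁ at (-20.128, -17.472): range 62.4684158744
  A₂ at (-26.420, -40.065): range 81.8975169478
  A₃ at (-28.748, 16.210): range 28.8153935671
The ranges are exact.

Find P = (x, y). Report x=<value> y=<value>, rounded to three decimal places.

x=-45.660 y=39.540

eq1: (x + 20.128)² + (y + 17.472)² = 62.4684158744²
eq2: (x + 26.420)² + (y + 40.065)² = 81.8975169478²
eq3: (x + 28.748)² + (y − 16.210)² = 28.8153935671²
eq2−eq3, eq2−eq1 (x²,y² cancel):
  -4.656·x + 112.550·y = 4662.867355
  12.584·x + 45.186·y = 1212.086843
det = -4.656·45.186 − 112.550·12.584 = -1626.715216
x = (4662.867355·45.186 − 112.550·1212.086843) / -1626.715216 = -45.660082
y = (-4.656·1212.086843 − 4662.867355·12.584) / -1626.715216 = 39.540418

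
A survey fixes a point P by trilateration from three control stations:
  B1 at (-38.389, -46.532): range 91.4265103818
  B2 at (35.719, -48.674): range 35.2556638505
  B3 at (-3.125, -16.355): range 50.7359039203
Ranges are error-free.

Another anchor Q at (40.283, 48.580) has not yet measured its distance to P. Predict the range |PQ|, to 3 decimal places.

eq1: (x + 38.389)² + (y + 46.532)² = 91.4265103818²
eq2: (x − 35.719)² + (y + 48.674)² = 35.2556638505²
eq3: (x + 3.125)² + (y + 16.355)² = 50.7359039203²
eq2−eq3, eq2−eq1 (x²,y² cancel):
  -77.688·x + 64.638·y = -4698.923700
  -148.216·x + 4.284·y = -7121.907859
det = -77.688·4.284 − 64.638·-148.216 = 9247.570416
x = (-4698.923700·4.284 − 64.638·-7121.907859) / 9247.570416 = 47.603389
y = (-77.688·-7121.907859 − -4698.923700·-148.216) / 9247.570416 = -15.481785
|P − Q| = √((47.603389 − 40.283)² + (-15.481785 − 48.580)²) = 64.478682

64.479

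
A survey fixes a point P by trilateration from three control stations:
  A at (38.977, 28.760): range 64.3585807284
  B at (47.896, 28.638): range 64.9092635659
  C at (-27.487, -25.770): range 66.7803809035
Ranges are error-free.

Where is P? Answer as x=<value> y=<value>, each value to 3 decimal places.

eq1: (x − 38.977)² + (y − 28.760)² = 64.3585807284²
eq2: (x − 47.896)² + (y − 28.638)² = 64.9092635659²
eq3: (x + 27.487)² + (y + 25.770)² = 66.7803809035²
eq3−eq1, eq3−eq2 (x²,y² cancel):
  132.928·x + 109.060·y = 1244.308420
  150.766·x + 108.816·y = 1940.940568
det = 132.928·108.816 − 109.060·150.766 = -1977.846712
x = (1244.308420·108.816 − 109.060·1940.940568) / -1977.846712 = 38.566342
y = (132.928·1940.940568 − 1244.308420·150.766) / -1977.846712 = -35.597271

x=38.566 y=-35.597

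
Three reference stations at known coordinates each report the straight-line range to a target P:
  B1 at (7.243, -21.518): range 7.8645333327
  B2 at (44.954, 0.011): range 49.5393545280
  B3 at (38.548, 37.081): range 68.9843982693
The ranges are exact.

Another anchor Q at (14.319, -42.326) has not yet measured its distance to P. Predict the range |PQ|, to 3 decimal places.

eq1: (x − 7.243)² + (y + 21.518)² = 7.8645333327²
eq2: (x − 44.954)² + (y − 0.011)² = 49.5393545280²
eq3: (x − 38.548)² + (y − 37.081)² = 68.9843982693²
eq3−eq2, eq3−eq1 (x²,y² cancel):
  12.812·x − 74.140·y = 1464.612930
  -62.610·x − 117.198·y = 2351.532828
det = 12.812·-117.198 − -74.140·-62.610 = -6143.446176
x = (1464.612930·-117.198 − -74.140·2351.532828) / -6143.446176 = -0.438343
y = (12.812·2351.532828 − 1464.612930·-62.610) / -6143.446176 = -19.830442
|P − Q| = √((-0.438343 − 14.319)² + (-19.830442 − -42.326)²) = 26.904076

26.904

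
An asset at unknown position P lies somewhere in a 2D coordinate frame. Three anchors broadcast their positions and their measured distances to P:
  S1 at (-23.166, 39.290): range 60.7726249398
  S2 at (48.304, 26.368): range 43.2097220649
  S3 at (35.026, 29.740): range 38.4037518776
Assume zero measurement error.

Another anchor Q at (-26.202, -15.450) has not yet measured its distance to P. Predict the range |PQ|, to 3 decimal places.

eq1: (x + 23.166)² + (y − 39.290)² = 60.7726249398²
eq2: (x − 48.304)² + (y − 26.368)² = 43.2097220649²
eq3: (x − 35.026)² + (y − 29.740)² = 38.4037518776²
eq2−eq1, eq2−eq3 (x²,y² cancel):
  -142.940·x + 25.844·y = -2774.412045
  -26.556·x + 6.744·y = -525.027641
det = -142.940·6.744 − 25.844·-26.556 = -277.674096
x = (-2774.412045·6.744 − 25.844·-525.027641) / -277.674096 = 18.517465
y = (-142.940·-525.027641 − -2774.412045·-26.556) / -277.674096 = -4.934435
|P − Q| = √((18.517465 − -26.202)² + (-4.934435 − -15.450)²) = 45.939174

45.939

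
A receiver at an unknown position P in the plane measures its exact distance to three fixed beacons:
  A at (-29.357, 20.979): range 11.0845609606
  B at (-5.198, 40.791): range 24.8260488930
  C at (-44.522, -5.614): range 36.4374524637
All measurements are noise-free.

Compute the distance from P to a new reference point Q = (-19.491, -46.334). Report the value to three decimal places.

66.075

eq1: (x + 29.357)² + (y − 20.979)² = 11.0845609606²
eq2: (x + 5.198)² + (y − 40.791)² = 24.8260488930²
eq3: (x + 44.522)² + (y + 5.614)² = 36.4374524637²
eq1−eq2, eq1−eq3 (x²,y² cancel):
  48.318·x + 39.624·y = -104.492217
  -30.330·x − 53.186·y = -493.046860
det = 48.318·-53.186 − 39.624·-30.330 = -1368.045228
x = (-104.492217·-53.186 − 39.624·-493.046860) / -1368.045228 = -18.342969
y = (48.318·-493.046860 − -104.492217·-30.330) / -1368.045228 = 19.730552
|P − Q| = √((-18.342969 − -19.491)² + (19.730552 − -46.334)²) = 66.074526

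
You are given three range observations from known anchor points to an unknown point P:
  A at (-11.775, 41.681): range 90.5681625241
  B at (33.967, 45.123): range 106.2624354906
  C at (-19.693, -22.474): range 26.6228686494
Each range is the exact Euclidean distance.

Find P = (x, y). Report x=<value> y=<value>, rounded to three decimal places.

x=-15.733 y=-48.801

eq1: (x + 11.775)² + (y − 41.681)² = 90.5681625241²
eq2: (x − 33.967)² + (y − 45.123)² = 106.2624354906²
eq3: (x + 19.693)² + (y + 22.474)² = 26.6228686494²
eq3−eq2, eq3−eq1 (x²,y² cancel):
  107.320·x + 135.194·y = -8285.980768
  15.836·x + 128.310·y = -6510.753467
det = 107.320·128.310 − 135.194·15.836 = 11629.297016
x = (-8285.980768·128.310 − 135.194·-6510.753467) / 11629.297016 = -15.732627
y = (107.320·-6510.753467 − -8285.980768·15.836) / 11629.297016 = -48.800651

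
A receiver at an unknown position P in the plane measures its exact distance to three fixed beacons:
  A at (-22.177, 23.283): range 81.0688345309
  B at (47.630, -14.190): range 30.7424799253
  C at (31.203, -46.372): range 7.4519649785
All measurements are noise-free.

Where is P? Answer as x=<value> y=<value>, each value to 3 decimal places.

x=29.605 y=-39.093

eq1: (x + 22.177)² + (y − 23.283)² = 81.0688345309²
eq2: (x − 47.630)² + (y + 14.190)² = 30.7424799253²
eq3: (x − 31.203)² + (y + 46.372)² = 7.4519649785²
eq2−eq3, eq2−eq1 (x²,y² cancel):
  -32.854·x − 64.364·y = 1543.584883
  -139.614·x + 74.946·y = -7063.111442
det = -32.854·74.946 − -64.364·-139.614 = -11448.391380
x = (1543.584883·74.946 − -64.364·-7063.111442) / -11448.391380 = 29.604560
y = (-32.854·-7063.111442 − 1543.584883·-139.614) / -11448.391380 = -39.093486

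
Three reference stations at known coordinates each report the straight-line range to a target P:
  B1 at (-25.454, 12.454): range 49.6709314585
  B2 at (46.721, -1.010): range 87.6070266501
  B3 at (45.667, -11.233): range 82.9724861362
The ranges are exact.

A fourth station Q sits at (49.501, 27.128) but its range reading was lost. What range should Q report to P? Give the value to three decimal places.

eq1: (x + 25.454)² + (y − 12.454)² = 49.6709314585²
eq2: (x − 46.721)² + (y + 1.010)² = 87.6070266501²
eq3: (x − 45.667)² + (y + 11.233)² = 82.9724861362²
eq2−eq1, eq2−eq3 (x²,y² cancel):
  -144.350·x + 26.928·y = 3826.925978
  -2.108·x − 20.446·y = 818.340900
det = -144.350·-20.446 − 26.928·-2.108 = 3008.144324
x = (3826.925978·-20.446 − 26.928·818.340900) / 3008.144324 = -33.336702
y = (-144.350·818.340900 − 3826.925978·-2.108) / 3008.144324 = -36.587456
|P − Q| = √((-33.336702 − 49.501)² + (-36.587456 − 27.128)²) = 104.507150

104.507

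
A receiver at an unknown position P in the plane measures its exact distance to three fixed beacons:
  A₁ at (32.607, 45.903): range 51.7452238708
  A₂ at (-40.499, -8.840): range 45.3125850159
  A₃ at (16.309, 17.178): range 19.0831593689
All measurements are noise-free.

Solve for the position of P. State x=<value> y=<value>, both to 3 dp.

eq1: (x − 32.607)² + (y − 45.903)² = 51.7452238708²
eq2: (x + 40.499)² + (y + 8.840)² = 45.3125850159²
eq3: (x − 16.309)² + (y − 17.178)² = 19.0831593689²
eq1−eq3, eq1−eq2 (x²,y² cancel):
  -32.596·x − 57.450·y = -295.833471
  -146.212·x − 109.486·y = -827.649424
det = -32.596·-109.486 − -57.450·-146.212 = -4831.073744
x = (-295.833471·-109.486 − -57.450·-827.649424) / -4831.073744 = 3.137778
y = (-32.596·-827.649424 − -295.833471·-146.212) / -4831.073744 = 3.369094

x=3.138 y=3.369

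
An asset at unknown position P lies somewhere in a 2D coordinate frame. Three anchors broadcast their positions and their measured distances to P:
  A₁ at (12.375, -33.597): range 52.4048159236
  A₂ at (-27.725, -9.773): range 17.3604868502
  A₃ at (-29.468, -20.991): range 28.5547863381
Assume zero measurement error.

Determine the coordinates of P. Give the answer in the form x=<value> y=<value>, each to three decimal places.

x=-21.463 y=6.419

eq1: (x − 12.375)² + (y + 33.597)² = 52.4048159236²
eq2: (x + 27.725)² + (y + 9.773)² = 17.3604868502²
eq3: (x + 29.468)² + (y + 20.991)² = 28.5547863381²
eq2−eq1, eq2−eq3 (x²,y² cancel):
  80.200·x − 47.648·y = -2027.166348
  -3.486·x − 22.436·y = -69.191368
det = 80.200·-22.436 − -47.648·-3.486 = -1965.468128
x = (-2027.166348·-22.436 − -47.648·-69.191368) / -1965.468128 = -21.462914
y = (80.200·-69.191368 − -2027.166348·-3.486) / -1965.468128 = 6.418751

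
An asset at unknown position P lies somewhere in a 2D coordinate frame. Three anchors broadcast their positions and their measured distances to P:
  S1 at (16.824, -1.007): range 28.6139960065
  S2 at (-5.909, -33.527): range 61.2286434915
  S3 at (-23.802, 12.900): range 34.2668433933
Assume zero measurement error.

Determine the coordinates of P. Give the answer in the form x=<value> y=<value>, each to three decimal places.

x=7.801 y=26.147

eq1: (x − 16.824)² + (y + 1.007)² = 28.6139960065²
eq2: (x + 5.909)² + (y + 33.527)² = 61.2286434915²
eq3: (x + 23.802)² + (y − 12.900)² = 34.2668433933²
eq3−eq1, eq3−eq2 (x²,y² cancel):
  81.252·x − 27.814·y = -93.428390
  35.786·x − 92.854·y = -2148.699422
det = 81.252·-92.854 − -27.814·35.786 = -6549.221404
x = (-93.428390·-92.854 − -27.814·-2148.699422) / -6549.221404 = 7.800733
y = (81.252·-2148.699422 − -93.428390·35.786) / -6549.221404 = 26.147031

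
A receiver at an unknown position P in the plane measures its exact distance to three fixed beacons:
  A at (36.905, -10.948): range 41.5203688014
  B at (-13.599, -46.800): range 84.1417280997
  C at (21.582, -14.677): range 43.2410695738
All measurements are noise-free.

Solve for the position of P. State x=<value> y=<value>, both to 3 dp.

eq1: (x − 36.905)² + (y + 10.948)² = 41.5203688014²
eq2: (x + 13.599)² + (y + 46.800)² = 84.1417280997²
eq3: (x − 21.582)² + (y + 14.677)² = 43.2410695738²
eq3−eq1, eq3−eq2 (x²,y² cancel):
  30.646·x + 7.458·y = 946.489748
  -70.362·x − 64.246·y = -3516.064562
det = 30.646·-64.246 − 7.458·-70.362 = -1444.123120
x = (946.489748·-64.246 − 7.458·-3516.064562) / -1444.123120 = 23.949046
y = (30.646·-3516.064562 − 946.489748·-70.362) / -1444.123120 = 28.499234

x=23.949 y=28.499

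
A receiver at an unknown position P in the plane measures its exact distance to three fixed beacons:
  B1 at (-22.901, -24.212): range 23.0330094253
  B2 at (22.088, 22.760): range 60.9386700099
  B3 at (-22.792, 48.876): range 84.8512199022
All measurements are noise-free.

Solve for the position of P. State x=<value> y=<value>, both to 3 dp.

x=-1.747 y=-33.324

eq1: (x + 22.901)² + (y + 24.212)² = 23.0330094253²
eq2: (x − 22.088)² + (y − 22.760)² = 60.9386700099²
eq3: (x + 22.792)² + (y − 48.876)² = 84.8512199022²
eq1−eq3, eq1−eq2 (x²,y² cancel):
  0.218·x + 146.176·y = -4871.548101
  89.978·x + 93.944·y = -3287.781380
det = 0.218·93.944 − 146.176·89.978 = -13132.144336
x = (-4871.548101·93.944 − 146.176·-3287.781380) / -13132.144336 = -1.747012
y = (0.218·-3287.781380 − -4871.548101·89.978) / -13132.144336 = -33.323988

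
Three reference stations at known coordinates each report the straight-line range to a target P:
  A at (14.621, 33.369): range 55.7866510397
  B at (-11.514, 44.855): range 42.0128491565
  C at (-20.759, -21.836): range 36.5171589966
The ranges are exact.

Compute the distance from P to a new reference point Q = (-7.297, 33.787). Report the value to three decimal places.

eq1: (x − 14.621)² + (y − 33.369)² = 55.7866510397²
eq2: (x + 11.514)² + (y − 44.855)² = 42.0128491565²
eq3: (x + 20.759)² + (y + 21.836)² = 36.5171589966²
eq2−eq3, eq2−eq1 (x²,y² cancel):
  -18.490·x − 133.382·y = -805.219651
  52.270·x − 22.972·y = -2164.350359
det = -18.490·-22.972 − -133.382·52.270 = 7396.629420
x = (-805.219651·-22.972 − -133.382·-2164.350359) / 7396.629420 = -36.528513
y = (-18.490·-2164.350359 − -805.219651·52.270) / 7396.629420 = 11.100687
|P − Q| = √((-36.528513 − -7.297)² + (11.100687 − 33.787)²) = 37.002029

37.002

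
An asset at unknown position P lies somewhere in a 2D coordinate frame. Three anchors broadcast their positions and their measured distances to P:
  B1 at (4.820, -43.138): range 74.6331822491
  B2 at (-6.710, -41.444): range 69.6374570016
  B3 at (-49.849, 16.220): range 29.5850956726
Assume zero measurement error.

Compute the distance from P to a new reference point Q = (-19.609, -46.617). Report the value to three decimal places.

eq1: (x − 4.820)² + (y + 43.138)² = 74.6331822491²
eq2: (x + 6.710)² + (y + 41.444)² = 69.6374570016²
eq3: (x + 49.849)² + (y − 16.220)² = 29.5850956726²
eq3−eq1, eq3−eq2 (x²,y² cancel):
  109.338·x − 118.716·y = -5558.725764
  86.278·x − 115.328·y = -4959.479497
det = 109.338·-115.328 − -118.716·86.278 = -2367.153816
x = (-5558.725764·-115.328 − -118.716·-4959.479497) / -2367.153816 = -22.097067
y = (109.338·-4959.479497 − -5558.725764·86.278) / -2367.153816 = 26.472225
|P − Q| = √((-22.097067 − -19.609)² + (26.472225 − -46.617)²) = 73.131561

73.132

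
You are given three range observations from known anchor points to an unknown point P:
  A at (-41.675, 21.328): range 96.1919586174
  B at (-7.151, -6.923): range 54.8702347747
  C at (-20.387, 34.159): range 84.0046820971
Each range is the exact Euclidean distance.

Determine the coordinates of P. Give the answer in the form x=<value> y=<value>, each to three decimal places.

eq1: (x + 41.675)² + (y − 21.328)² = 96.1919586174²
eq2: (x + 7.151)² + (y + 6.923)² = 54.8702347747²
eq3: (x + 20.387)² + (y − 34.159)² = 84.0046820971²
eq2−eq3, eq2−eq1 (x²,y² cancel):
  -26.472·x + 82.164·y = -2562.641630
  -69.048·x + 56.502·y = -4149.525759
det = -26.472·56.502 − 82.164·-69.048 = 4177.538928
x = (-2562.641630·56.502 − 82.164·-4149.525759) / 4177.538928 = 46.952826
y = (-26.472·-4149.525759 − -2562.641630·-69.048) / 4177.538928 = -16.061857

x=46.953 y=-16.062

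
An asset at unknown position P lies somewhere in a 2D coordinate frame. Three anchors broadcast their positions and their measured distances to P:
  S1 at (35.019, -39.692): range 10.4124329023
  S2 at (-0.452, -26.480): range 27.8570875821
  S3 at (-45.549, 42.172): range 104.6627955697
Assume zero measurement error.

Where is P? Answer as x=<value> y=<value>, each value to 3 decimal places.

eq1: (x − 35.019)² + (y + 39.692)² = 10.4124329023²
eq2: (x + 0.452)² + (y + 26.480)² = 27.8570875821²
eq3: (x + 45.549)² + (y − 42.172)² = 104.6627955697²
eq1−eq2, eq1−eq3 (x²,y² cancel):
  -70.942·x + 26.424·y = -2767.989091
  -161.136·x + 163.728·y = -9794.478258
det = -70.942·163.728 − 26.424·-161.136 = -7357.334112
x = (-2767.989091·163.728 − 26.424·-9794.478258) / -7357.334112 = 26.420986
y = (-70.942·-9794.478258 − -2767.989091·-161.136) / -7357.334112 = -33.818933

x=26.421 y=-33.819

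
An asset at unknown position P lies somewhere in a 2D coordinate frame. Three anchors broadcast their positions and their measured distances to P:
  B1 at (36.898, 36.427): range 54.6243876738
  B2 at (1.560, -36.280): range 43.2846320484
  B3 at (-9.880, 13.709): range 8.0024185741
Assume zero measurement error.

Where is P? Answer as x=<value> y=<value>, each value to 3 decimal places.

eq1: (x − 36.898)² + (y − 36.427)² = 54.6243876738²
eq2: (x − 1.560)² + (y + 36.280)² = 43.2846320484²
eq3: (x + 9.880)² + (y − 13.709)² = 8.0024185741²
eq2−eq1, eq2−eq3 (x²,y² cancel):
  70.676·x + 145.414·y = 259.452376
  -22.880·x + 99.978·y = 776.399750
det = 70.676·99.978 − 145.414·-22.880 = 10393.117448
x = (259.452376·99.978 − 145.414·776.399750) / 10393.117448 = -8.367063
y = (70.676·776.399750 − 259.452376·-22.880) / 10393.117448 = 5.850901

x=-8.367 y=5.851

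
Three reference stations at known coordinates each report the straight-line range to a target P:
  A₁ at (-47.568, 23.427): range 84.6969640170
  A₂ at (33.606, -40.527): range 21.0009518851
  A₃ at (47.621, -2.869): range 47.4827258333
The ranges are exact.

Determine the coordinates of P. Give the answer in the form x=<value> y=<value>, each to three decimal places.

x=13.197 y=-35.574

eq1: (x + 47.568)² + (y − 23.427)² = 84.6969640170²
eq2: (x − 33.606)² + (y + 40.527)² = 21.0009518851²
eq3: (x − 47.621)² + (y + 2.869)² = 47.4827258333²
eq1−eq2, eq1−eq3 (x²,y² cancel):
  162.348·x − 127.908·y = 6692.797746
  190.378·x − 52.592·y = 4383.418310
det = 162.348·-52.592 − -127.908·190.378 = 15812.663208
x = (6692.797746·-52.592 − -127.908·4383.418310) / 15812.663208 = 13.197438
y = (162.348·4383.418310 − 6692.797746·190.378) / 15812.663208 = -35.574163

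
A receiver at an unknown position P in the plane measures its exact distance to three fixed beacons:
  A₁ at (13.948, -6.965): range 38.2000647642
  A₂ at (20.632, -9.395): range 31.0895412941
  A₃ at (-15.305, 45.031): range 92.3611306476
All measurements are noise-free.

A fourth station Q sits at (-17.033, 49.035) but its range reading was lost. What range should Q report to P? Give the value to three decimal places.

96.437

eq1: (x − 13.948)² + (y + 6.965)² = 38.2000647642²
eq2: (x − 20.632)² + (y + 9.395)² = 31.0895412941²
eq3: (x + 15.305)² + (y − 45.031)² = 92.3611306476²
eq3−eq1, eq3−eq2 (x²,y² cancel):
  58.506·x − 103.992·y = 5052.357450
  71.874·x − 108.852·y = 5815.930340
det = 58.506·-108.852 − -103.992·71.874 = 1105.825896
x = (5052.357450·-108.852 − -103.992·5815.930340) / 1105.825896 = 49.601854
y = (58.506·5815.930340 − 5052.357450·71.874) / 1105.825896 = -20.678046
|P − Q| = √((49.601854 − -17.033)² + (-20.678046 − 49.035)²) = 96.437091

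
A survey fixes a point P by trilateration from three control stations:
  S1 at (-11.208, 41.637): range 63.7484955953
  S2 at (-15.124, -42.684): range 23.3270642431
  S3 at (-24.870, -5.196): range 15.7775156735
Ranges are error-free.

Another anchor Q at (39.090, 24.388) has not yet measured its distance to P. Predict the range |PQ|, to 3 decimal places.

77.268

eq1: (x + 11.208)² + (y − 41.637)² = 63.7484955953²
eq2: (x + 15.124)² + (y + 42.684)² = 23.3270642431²
eq3: (x + 24.870)² + (y + 5.196)² = 15.7775156735²
eq1−eq2, eq1−eq3 (x²,y² cancel):
  -7.832·x − 168.642·y = 3711.118963
  -27.324·x − 93.666·y = 2601.196973
det = -7.832·-93.666 − -168.642·-27.324 = -3874.381896
x = (3711.118963·-93.666 − -168.642·2601.196973) / -3874.381896 = -23.504495
y = (-7.832·2601.196973 − 3711.118963·-27.324) / -3874.381896 = -20.914314
|P − Q| = √((-23.504495 − 39.090)² + (-20.914314 − 24.388)²) = 77.268173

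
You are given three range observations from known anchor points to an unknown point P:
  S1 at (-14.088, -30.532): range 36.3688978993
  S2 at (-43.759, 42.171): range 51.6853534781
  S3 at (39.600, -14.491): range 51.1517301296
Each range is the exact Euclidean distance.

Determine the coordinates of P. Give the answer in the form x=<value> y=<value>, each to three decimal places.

eq1: (x + 14.088)² + (y + 30.532)² = 36.3688978993²
eq2: (x + 43.759)² + (y − 42.171)² = 51.6853534781²
eq3: (x − 39.600)² + (y + 14.491)² = 51.1517301296²
eq1−eq2, eq1−eq3 (x²,y² cancel):
  -59.342·x + 145.406·y = 1213.889524
  107.376·x + 32.082·y = -646.328448
det = -59.342·32.082 − 145.406·107.376 = -17516.924700
x = (1213.889524·32.082 − 145.406·-646.328448) / -17516.924700 = -7.588320
y = (-59.342·-646.328448 − 1213.889524·107.376) / -17516.924700 = 5.251389

x=-7.588 y=5.251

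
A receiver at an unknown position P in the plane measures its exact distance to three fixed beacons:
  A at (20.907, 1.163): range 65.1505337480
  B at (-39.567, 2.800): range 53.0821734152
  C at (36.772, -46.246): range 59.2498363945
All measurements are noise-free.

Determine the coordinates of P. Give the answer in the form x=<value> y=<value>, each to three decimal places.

x=-22.466 y=-47.452

eq1: (x − 20.907)² + (y − 1.163)² = 65.1505337480²
eq2: (x + 39.567)² + (y − 2.800)² = 53.0821734152²
eq3: (x − 36.772)² + (y + 46.246)² = 59.2498363945²
eq2−eq3, eq2−eq1 (x²,y² cancel):
  152.678·x − 98.092·y = 1224.659033
  120.948·x − 3.274·y = -2561.807184
det = 152.678·-3.274 − -98.092·120.948 = 11364.163444
x = (1224.659033·-3.274 − -98.092·-2561.807184) / 11364.163444 = -22.465562
y = (152.678·-2561.807184 − 1224.659033·120.948) / 11364.163444 = -47.451945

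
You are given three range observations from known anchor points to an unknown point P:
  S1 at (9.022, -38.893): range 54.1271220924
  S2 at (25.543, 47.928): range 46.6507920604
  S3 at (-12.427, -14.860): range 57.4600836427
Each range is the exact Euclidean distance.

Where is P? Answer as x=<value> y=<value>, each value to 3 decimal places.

eq1: (x − 9.022)² + (y + 38.893)² = 54.1271220924²
eq2: (x − 25.543)² + (y − 47.928)² = 46.6507920604²
eq3: (x + 12.427)² + (y + 14.860)² = 57.4600836427²
eq1−eq2, eq1−eq3 (x²,y² cancel):
  33.042·x + 173.642·y = 2108.925046
  -42.898·x + 48.066·y = -1590.727870
det = 33.042·48.066 − 173.642·-42.898 = 9037.091288
x = (2108.925046·48.066 − 173.642·-1590.727870) / 9037.091288 = 41.781669
y = (33.042·-1590.727870 − 2108.925046·-42.898) / 9037.091288 = 4.194694

x=41.782 y=4.195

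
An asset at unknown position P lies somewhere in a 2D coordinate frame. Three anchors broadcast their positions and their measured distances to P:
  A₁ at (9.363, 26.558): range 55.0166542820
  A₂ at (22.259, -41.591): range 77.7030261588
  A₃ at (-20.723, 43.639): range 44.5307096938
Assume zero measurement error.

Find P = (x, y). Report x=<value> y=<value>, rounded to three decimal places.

eq1: (x − 9.363)² + (y − 26.558)² = 55.0166542820²
eq2: (x − 22.259)² + (y + 41.591)² = 77.7030261588²
eq3: (x + 20.723)² + (y − 43.639)² = 44.5307096938²
eq3−eq1, eq3−eq2 (x²,y² cancel):
  60.172·x − 34.162·y = -2584.660060
  85.964·x − 170.460·y = -4163.306856
det = 60.172·-170.460 − -34.162·85.964 = -7320.216952
x = (-2584.660060·-170.460 − -34.162·-4163.306856) / -7320.216952 = -40.757571
y = (60.172·-4163.306856 − -2584.660060·85.964) / -7320.216952 = 3.869664

x=-40.758 y=3.870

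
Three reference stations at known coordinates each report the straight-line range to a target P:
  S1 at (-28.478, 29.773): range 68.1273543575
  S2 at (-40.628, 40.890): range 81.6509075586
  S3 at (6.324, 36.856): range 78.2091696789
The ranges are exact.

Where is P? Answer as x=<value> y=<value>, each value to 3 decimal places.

eq1: (x + 28.478)² + (y − 29.773)² = 68.1273543575²
eq2: (x + 40.628)² + (y − 40.890)² = 81.6509075586²
eq3: (x − 6.324)² + (y − 36.856)² = 78.2091696789²
eq3−eq2, eq3−eq1 (x²,y² cancel):
  -93.904·x + 8.068·y = 1374.072289
  -69.604·x − 14.166·y = 1774.408111
det = -93.904·-14.166 − 8.068·-69.604 = 1891.809136
x = (1374.072289·-14.166 − 8.068·1774.408111) / 1891.809136 = -17.856470
y = (-93.904·1774.408111 − 1374.072289·-69.604) / 1891.809136 = -37.521275

x=-17.856 y=-37.521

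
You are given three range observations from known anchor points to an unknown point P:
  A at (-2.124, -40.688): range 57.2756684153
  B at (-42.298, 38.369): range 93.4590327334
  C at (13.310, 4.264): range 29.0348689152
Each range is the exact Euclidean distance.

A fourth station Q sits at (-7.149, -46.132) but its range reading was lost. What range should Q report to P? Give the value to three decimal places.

eq1: (x + 2.124)² + (y + 40.688)² = 57.2756684153²
eq2: (x + 42.298)² + (y − 38.369)² = 93.4590327334²
eq3: (x − 13.310)² + (y − 4.264)² = 29.0348689152²
eq3−eq1, eq3−eq2 (x²,y² cancel):
  -30.868·x − 89.904·y = -972.791656
  -111.216·x + 68.210·y = -4825.604018
det = -30.868·68.210 − -89.904·-111.216 = -12104.269544
x = (-972.791656·68.210 − -89.904·-4825.604018) / -12104.269544 = 41.323867
y = (-30.868·-4825.604018 − -972.791656·-111.216) / -12104.269544 = -3.367964
|P − Q| = √((41.323867 − -7.149)² + (-3.367964 − -46.132)²) = 64.640402

64.640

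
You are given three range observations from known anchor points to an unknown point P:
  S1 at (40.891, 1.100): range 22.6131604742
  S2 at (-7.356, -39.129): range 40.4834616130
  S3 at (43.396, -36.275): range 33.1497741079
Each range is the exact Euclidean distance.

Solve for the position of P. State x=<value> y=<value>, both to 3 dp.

x=21.843 y=-11.088

eq1: (x − 40.891)² + (y − 1.100)² = 22.6131604742²
eq2: (x + 7.356)² + (y + 39.129)² = 40.4834616130²
eq3: (x − 43.396)² + (y + 36.275)² = 33.1497741079²
eq3−eq2, eq3−eq1 (x²,y² cancel):
  -101.504·x − 5.708·y = -2153.902205
  -5.010·x + 74.750·y = -938.252063
det = -101.504·74.750 − -5.708·-5.010 = -7616.021080
x = (-2153.902205·74.750 − -5.708·-938.252063) / -7616.021080 = 21.843392
y = (-101.504·-938.252063 − -2153.902205·-5.010) / -7616.021080 = -11.087848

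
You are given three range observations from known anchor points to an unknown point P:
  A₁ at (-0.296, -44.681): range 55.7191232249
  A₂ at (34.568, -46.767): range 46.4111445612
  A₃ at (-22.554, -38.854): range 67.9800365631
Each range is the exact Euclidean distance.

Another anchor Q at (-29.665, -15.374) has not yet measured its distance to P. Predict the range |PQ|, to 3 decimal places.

64.906

eq1: (x + 0.296)² + (y + 44.681)² = 55.7191232249²
eq2: (x − 34.568)² + (y + 46.767)² = 46.4111445612²
eq3: (x + 22.554)² + (y + 38.854)² = 67.9800365631²
eq2−eq1, eq2−eq3 (x²,y² cancel):
  -69.728·x + 4.172·y = -2336.245889
  -114.244·x + 15.826·y = -3831.073713
det = -69.728·15.826 − 4.172·-114.244 = -626.889360
x = (-2336.245889·15.826 − 4.172·-3831.073713) / -626.889360 = 33.483082
y = (-69.728·-3831.073713 − -2336.245889·-114.244) / -626.889360 = -0.368538
|P − Q| = √((33.483082 − -29.665)² + (-0.368538 − -15.374)²) = 64.906426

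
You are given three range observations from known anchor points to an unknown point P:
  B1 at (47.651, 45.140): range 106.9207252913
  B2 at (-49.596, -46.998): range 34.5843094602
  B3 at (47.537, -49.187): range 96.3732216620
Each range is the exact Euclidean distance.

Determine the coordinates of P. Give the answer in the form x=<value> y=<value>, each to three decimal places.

eq1: (x − 47.651)² + (y − 45.140)² = 106.9207252913²
eq2: (x + 49.596)² + (y + 46.998)² = 34.5843094602²
eq3: (x − 47.537)² + (y + 49.187)² = 96.3732216620²
eq1−eq2, eq1−eq3 (x²,y² cancel):
  -194.494·x − 184.276·y = 10596.304855
  -0.228·x − 188.654·y = 2515.133580
det = -194.494·-188.654 − -184.276·-0.228 = 36650.056148
x = (10596.304855·-188.654 − -184.276·2515.133580) / 36650.056148 = -41.897795
y = (-194.494·2515.133580 − 10596.304855·-0.228) / 36650.056148 = -13.281356

x=-41.898 y=-13.281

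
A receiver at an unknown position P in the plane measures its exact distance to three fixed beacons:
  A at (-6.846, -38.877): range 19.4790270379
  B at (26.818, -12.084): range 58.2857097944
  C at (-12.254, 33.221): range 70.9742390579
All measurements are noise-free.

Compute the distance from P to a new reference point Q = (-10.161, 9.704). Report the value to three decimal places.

48.780

eq1: (x + 6.846)² + (y + 38.877)² = 19.4790270379²
eq2: (x − 26.818)² + (y + 12.084)² = 58.2857097944²
eq3: (x + 12.254)² + (y − 33.221)² = 70.9742390579²
eq1−eq2, eq1−eq3 (x²,y² cancel):
  67.328·x + 53.586·y = -3710.852137
  -10.816·x + 144.196·y = -4962.403603
det = 67.328·144.196 − 53.586·-10.816 = 10288.014464
x = (-3710.852137·144.196 − 53.586·-4962.403603) / 10288.014464 = -26.163909
y = (67.328·-4962.403603 − -3710.852137·-10.816) / 10288.014464 = -36.376824
|P − Q| = √((-26.163909 − -10.161)² + (-36.376824 − 9.704)²) = 48.780482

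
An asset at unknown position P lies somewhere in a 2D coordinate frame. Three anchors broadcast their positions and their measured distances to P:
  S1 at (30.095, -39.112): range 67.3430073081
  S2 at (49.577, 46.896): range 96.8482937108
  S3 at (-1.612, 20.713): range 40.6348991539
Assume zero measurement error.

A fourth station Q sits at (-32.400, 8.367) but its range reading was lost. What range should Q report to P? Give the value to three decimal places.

17.035

eq1: (x − 30.095)² + (y + 39.112)² = 67.3430073081²
eq2: (x − 49.577)² + (y − 46.896)² = 96.8482937108²
eq3: (x + 1.612)² + (y − 20.713)² = 40.6348991539²
eq3−eq2, eq3−eq1 (x²,y² cancel):
  102.378·x + 52.366·y = -3502.910133
  63.414·x − 119.650·y = -880.054948
det = 102.378·-119.650 − 52.366·63.414 = -15570.265224
x = (-3502.910133·-119.650 − 52.366·-880.054948) / -15570.265224 = -29.877985
y = (102.378·-880.054948 − -3502.910133·63.414) / -15570.265224 = -8.479963
|P − Q| = √((-29.877985 − -32.400)² + (-8.479963 − 8.367)²) = 17.034692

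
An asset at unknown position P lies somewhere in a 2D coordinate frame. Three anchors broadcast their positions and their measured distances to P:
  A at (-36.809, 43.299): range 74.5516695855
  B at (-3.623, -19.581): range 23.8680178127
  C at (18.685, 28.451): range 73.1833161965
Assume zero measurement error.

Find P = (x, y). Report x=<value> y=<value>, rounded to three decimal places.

x=-24.947 y=-30.303

eq1: (x + 36.809)² + (y − 43.299)² = 74.5516695855²
eq2: (x + 3.623)² + (y + 19.581)² = 23.8680178127²
eq3: (x − 18.685)² + (y − 28.451)² = 73.1833161965²
eq2−eq1, eq2−eq3 (x²,y² cancel):
  -66.372·x + 125.760·y = -2155.104972
  44.616·x + 96.064·y = -4024.068559
det = -66.372·96.064 − 125.760·44.616 = -11986.867968
x = (-2155.104972·96.064 − 125.760·-4024.068559) / -11986.867968 = -24.947205
y = (-66.372·-4024.068559 − -2155.104972·44.616) / -11986.867968 = -30.302965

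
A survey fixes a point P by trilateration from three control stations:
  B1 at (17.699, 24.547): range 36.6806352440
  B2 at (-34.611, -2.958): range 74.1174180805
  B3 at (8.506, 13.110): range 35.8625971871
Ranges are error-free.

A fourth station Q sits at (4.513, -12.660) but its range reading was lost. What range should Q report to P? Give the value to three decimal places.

35.802

eq1: (x − 17.699)² + (y − 24.547)² = 36.6806352440²
eq2: (x + 34.611)² + (y + 2.958)² = 74.1174180805²
eq3: (x − 8.506)² + (y − 13.110)² = 35.8625971871²
eq3−eq2, eq3−eq1 (x²,y² cancel):
  -86.234·x − 32.136·y = -3244.818837
  18.386·x + 22.874·y = 612.242549
det = -86.234·22.874 − -32.136·18.386 = -1381.664020
x = (-3244.818837·22.874 − -32.136·612.242549) / -1381.664020 = 39.479178
y = (-86.234·612.242549 − -3244.818837·18.386) / -1381.664020 = -4.967282
|P − Q| = √((39.479178 − 4.513)² + (-4.967282 − -12.660)²) = 35.802395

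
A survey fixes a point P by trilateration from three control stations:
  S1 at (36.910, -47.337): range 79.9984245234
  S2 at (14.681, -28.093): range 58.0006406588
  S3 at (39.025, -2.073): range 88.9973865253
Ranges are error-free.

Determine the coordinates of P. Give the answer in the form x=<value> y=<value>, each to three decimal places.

eq1: (x − 36.910)² + (y + 47.337)² = 79.9984245234²
eq2: (x − 14.681)² + (y + 28.093)² = 58.0006406588²
eq3: (x − 39.025)² + (y + 2.073)² = 88.9973865253²
eq3−eq2, eq3−eq1 (x²,y² cancel):
  -48.688·x − 52.040·y = 4033.960948
  -4.230·x − 90.528·y = 3596.678597
det = -48.688·-90.528 − -52.040·-4.230 = 4187.498064
x = (4033.960948·-90.528 − -52.040·3596.678597) / 4187.498064 = -42.511127
y = (-48.688·3596.678597 − 4033.960948·-4.230) / 4187.498064 = -37.743643

x=-42.511 y=-37.744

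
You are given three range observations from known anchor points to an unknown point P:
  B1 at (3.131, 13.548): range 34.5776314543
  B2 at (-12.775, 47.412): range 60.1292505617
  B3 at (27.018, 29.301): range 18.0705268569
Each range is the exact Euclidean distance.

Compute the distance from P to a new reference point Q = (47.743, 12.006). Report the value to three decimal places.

10.413

eq1: (x − 3.131)² + (y − 13.548)² = 34.5776314543²
eq2: (x + 12.775)² + (y − 47.412)² = 60.1292505617²
eq3: (x − 27.018)² + (y − 29.301)² = 18.0705268569²
eq3−eq1, eq3−eq2 (x²,y² cancel):
  -47.774·x − 31.506·y = -2264.238116
  -79.586·x + 36.222·y = -2466.405388
det = -47.774·36.222 − -31.506·-79.586 = -4237.906344
x = (-2264.238116·36.222 − -31.506·-2466.405388) / -4237.906344 = 37.688846
y = (-47.774·-2466.405388 − -2264.238116·-79.586) / -4237.906344 = 14.717551
|P − Q| = √((37.688846 − 47.743)² + (14.717551 − 12.006)²) = 10.413382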